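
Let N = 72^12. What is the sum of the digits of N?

99

72^12 = 19408409961765342806016
Sum of its 23 digits: 99.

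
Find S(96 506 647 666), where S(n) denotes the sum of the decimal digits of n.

61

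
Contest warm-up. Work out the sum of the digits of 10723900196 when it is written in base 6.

10723900196 in base 6 is 4532042222032.
Digit sum: 4+5+3+2+0+4+2+2+2+2+0+3+2 = 31.

31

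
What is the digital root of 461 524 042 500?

6

4+6+1+5+2+4+0+4+2+5+0+0 = 33
3+3 = 6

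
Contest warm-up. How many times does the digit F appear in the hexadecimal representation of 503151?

1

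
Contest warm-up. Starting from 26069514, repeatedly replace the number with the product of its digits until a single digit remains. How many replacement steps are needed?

26069514 → 0 (1 step)

1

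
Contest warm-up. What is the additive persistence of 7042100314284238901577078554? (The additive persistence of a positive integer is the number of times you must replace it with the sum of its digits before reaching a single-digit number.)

2

7042100314284238901577078554 → 107 → 8 (2 steps)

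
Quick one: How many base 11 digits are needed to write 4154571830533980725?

18

4154571830533980725 in base 11 is 82463168A761261211, which has 18 digits.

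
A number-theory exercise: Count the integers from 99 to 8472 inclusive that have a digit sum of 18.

The integers in [99, 8472] that have a digit sum of 18: 99, 189, 198, 279, 288, 297, …, 8451, 8460.
595 qualify.

595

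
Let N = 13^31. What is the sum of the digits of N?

13^31 = 34059943367449284484947168626829637
Sum of its 35 digits: 184.

184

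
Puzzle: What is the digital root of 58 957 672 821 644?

5+8+9+5+7+6+7+2+8+2+1+6+4+4 = 74
7+4 = 11
1+1 = 2
(Equivalently, 58 957 672 821 644 mod 9 = 2.)

2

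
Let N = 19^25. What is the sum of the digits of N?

163

19^25 = 93076495688256089536609610280499
Sum of its 32 digits: 163.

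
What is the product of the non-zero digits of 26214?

96

2×6×2×1×4 = 96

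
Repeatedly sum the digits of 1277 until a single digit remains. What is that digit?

1+2+7+7 = 17
1+7 = 8

8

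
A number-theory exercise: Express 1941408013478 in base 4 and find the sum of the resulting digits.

29

1941408013478 in base 4 is 130100010323311302212.
Digit sum: 1+3+0+1+0+0+0+1+0+3+2+3+3+1+1+3+0+2+2+1+2 = 29.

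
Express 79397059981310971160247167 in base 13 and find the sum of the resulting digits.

155

79397059981310971160247167 in base 13 is 1B949166CBA2085C361546BC.
Digit sum: 1+11+9+4+9+1+6+6+12+11+10+2+0+8+5+12+3+6+1+5+4+6+11+12 = 155.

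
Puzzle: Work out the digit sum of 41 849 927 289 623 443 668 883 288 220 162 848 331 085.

4+1+8+4+9+9+2+7+2+8+9+6+2+3+4+4+3+6+6+8+8+8+3+2+8+8+2+2+0+1+6+2+8+4+8+3+3+1+0+8+5 = 195

195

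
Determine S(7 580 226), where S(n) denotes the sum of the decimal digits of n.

30

7+5+8+0+2+2+6 = 30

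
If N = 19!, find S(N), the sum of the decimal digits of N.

45

19! = 121645100408832000
Sum of its 18 digits: 45.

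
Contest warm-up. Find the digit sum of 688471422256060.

61

6+8+8+4+7+1+4+2+2+2+5+6+0+6+0 = 61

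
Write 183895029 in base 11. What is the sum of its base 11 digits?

49

183895029 in base 11 is 9489306A.
Digit sum: 9+4+8+9+3+0+6+10 = 49.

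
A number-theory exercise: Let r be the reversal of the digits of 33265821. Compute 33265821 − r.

20409588

Reverse of 33265821 is 12856233.
33265821 − 12856233 = 20409588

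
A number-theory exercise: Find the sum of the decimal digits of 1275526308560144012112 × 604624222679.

1275526308560144012112 × 604624222679 = 771214102819791377043514361088048
Sum of its 33 digits: 132.

132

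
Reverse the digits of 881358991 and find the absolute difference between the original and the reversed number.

Reverse of 881358991 is 199853188.
|881358991 − 199853188| = 681505803

681505803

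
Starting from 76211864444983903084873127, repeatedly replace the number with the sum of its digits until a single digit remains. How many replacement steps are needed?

76211864444983903084873127 → 119 → 11 → 2 (3 steps)

3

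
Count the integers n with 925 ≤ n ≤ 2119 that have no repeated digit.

The integers in [925, 2119] that have no repeated digit: 925, 926, 927, 928, 930, 931, …, 2108, 2109.
619 qualify.

619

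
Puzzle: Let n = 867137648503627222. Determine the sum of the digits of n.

8+6+7+1+3+7+6+4+8+5+0+3+6+2+7+2+2+2 = 79

79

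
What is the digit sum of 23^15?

89

23^15 = 266635235464391245607
Sum of its 21 digits: 89.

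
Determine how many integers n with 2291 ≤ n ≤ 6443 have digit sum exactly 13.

235

The integers in [2291, 6443] that have digit sum exactly 13: 2308, 2317, 2326, 2335, 2344, 2353, …, 6421, 6430.
235 qualify.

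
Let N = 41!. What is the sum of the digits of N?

41! = 33452526613163807108170062053440751665152000000000
Sum of its 50 digits: 144.

144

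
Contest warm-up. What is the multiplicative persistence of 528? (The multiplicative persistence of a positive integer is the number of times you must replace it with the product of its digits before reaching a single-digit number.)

528 → 80 → 0 (2 steps)

2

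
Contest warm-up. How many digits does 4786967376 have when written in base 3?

21

4786967376 in base 3 is 110100121112010202000, which has 21 digits.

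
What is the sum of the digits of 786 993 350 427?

7+8+6+9+9+3+3+5+0+4+2+7 = 63

63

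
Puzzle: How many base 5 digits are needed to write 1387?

1387 in base 5 is 21022, which has 5 digits.

5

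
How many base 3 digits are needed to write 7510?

9

7510 in base 3 is 101022011, which has 9 digits.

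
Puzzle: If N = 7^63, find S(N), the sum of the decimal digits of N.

7^63 = 174251498233690814305510551794710260107945042018748343
Sum of its 54 digits: 208.

208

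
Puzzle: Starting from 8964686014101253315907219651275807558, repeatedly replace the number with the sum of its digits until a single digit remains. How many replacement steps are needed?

2

8964686014101253315907219651275807558 → 160 → 7 (2 steps)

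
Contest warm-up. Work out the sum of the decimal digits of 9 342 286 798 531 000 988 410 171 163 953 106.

9+3+4+2+2+8+6+7+9+8+5+3+1+0+0+0+9+8+8+4+1+0+1+7+1+1+6+3+9+5+3+1+0+6 = 140

140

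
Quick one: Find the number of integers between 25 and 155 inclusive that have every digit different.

The integers in [25, 155] that have every digit different: 25, 26, 27, 28, 29, 30, …, 153, 154.
104 qualify.

104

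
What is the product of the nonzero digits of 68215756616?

6×8×2×1×5×7×5×6×6×1×6 = 3628800

3628800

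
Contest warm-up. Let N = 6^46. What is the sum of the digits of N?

6^46 = 623673825204293256669089197883129856
Sum of its 36 digits: 180.

180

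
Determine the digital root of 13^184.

4

The digital root of n equals n mod 9 (or 9 when 9 | n), so we need 13^184 mod 9.
13^184 ≡ 4 (mod 9), so the digital root is 4.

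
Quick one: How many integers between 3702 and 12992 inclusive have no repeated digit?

3863

The integers in [3702, 12992] that have no repeated digit: 3702, 3704, 3705, 3706, 3708, 3709, …, 12986, 12987.
3863 qualify.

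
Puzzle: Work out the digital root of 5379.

6

5+3+7+9 = 24
2+4 = 6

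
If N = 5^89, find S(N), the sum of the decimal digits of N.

5^89 = 161558713389263217748322010169914619837072677910327911376953125
Sum of its 63 digits: 272.

272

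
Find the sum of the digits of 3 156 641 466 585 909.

3+1+5+6+6+4+1+4+6+6+5+8+5+9+0+9 = 78

78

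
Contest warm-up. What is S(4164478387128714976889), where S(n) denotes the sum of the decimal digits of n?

4+1+6+4+4+7+8+3+8+7+1+2+8+7+1+4+9+7+6+8+8+9 = 122

122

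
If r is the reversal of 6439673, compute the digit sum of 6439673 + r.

Reversal of 6439673 is 3769346; 6439673 + 3769346 = 10209019.
Digit sum of 10209019: 1+0+2+0+9+0+1+9 = 22.

22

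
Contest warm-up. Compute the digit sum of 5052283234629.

5+0+5+2+2+8+3+2+3+4+6+2+9 = 51

51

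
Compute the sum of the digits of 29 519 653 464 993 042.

81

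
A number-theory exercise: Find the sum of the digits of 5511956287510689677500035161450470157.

5+5+1+1+9+5+6+2+8+7+5+1+0+6+8+9+6+7+7+5+0+0+0+3+5+1+6+1+4+5+0+4+7+0+1+5+7 = 152

152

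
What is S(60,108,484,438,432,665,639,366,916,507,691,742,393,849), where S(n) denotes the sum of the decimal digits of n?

6+0+1+0+8+4+8+4+4+3+8+4+3+2+6+6+5+6+3+9+3+6+6+9+1+6+5+0+7+6+9+1+7+4+2+3+9+3+8+4+9 = 198

198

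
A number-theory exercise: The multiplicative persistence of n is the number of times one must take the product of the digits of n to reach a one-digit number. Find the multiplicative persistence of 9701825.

9701825 → 0 (1 step)

1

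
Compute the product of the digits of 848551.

8×4×8×5×5×1 = 6400

6400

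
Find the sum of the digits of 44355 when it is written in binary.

8

44355 in base 2 is 1010110101000011.
Digit sum: 1+0+1+0+1+1+0+1+0+1+0+0+0+0+1+1 = 8.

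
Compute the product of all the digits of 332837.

3024

3×3×2×8×3×7 = 3024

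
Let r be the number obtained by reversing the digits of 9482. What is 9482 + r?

12331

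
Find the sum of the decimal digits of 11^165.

728

11^165 = 6757608868127138237956101822940166411181979534273109608631709075161260929382960807182359534791920266112494904561625312116392006440922720311349424164410981955288699247434651
Sum of its 172 digits: 728.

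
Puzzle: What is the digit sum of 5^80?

5^80 = 82718061255302767487140869206996285356581211090087890625
Sum of its 56 digits: 250.

250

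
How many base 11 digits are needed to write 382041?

6

382041 in base 11 is 241040, which has 6 digits.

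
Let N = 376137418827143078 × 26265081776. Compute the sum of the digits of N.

376137418827143078 × 26265081776 = 9879280064508474952122346528
Sum of its 28 digits: 130.

130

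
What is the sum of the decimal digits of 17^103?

512

17^103 = 5448022618471990029736926860094341570100152344663858103390808230203174683003214585861142522879753024803977642234575037448108913
Sum of its 127 digits: 512.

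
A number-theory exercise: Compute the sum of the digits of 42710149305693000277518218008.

103

4+2+7+1+0+1+4+9+3+0+5+6+9+3+0+0+0+2+7+7+5+1+8+2+1+8+0+0+8 = 103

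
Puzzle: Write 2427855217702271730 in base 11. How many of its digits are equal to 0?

1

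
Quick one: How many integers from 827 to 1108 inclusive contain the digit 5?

55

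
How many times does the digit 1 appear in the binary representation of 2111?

2111 in base 2 is 100000111111.
The digit 1 appears 7 times.

7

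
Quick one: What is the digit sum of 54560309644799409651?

96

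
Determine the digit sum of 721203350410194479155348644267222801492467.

164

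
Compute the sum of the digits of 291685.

2+9+1+6+8+5 = 31

31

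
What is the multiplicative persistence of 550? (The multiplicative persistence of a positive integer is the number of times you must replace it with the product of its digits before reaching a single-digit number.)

1

550 → 0 (1 step)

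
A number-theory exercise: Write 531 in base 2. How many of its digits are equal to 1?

531 in base 2 is 1000010011.
The digit 1 appears 4 times.

4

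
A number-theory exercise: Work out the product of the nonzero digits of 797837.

74088

7×9×7×8×3×7 = 74088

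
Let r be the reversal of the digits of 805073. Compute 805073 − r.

Reverse of 805073 is 370508.
805073 − 370508 = 434565

434565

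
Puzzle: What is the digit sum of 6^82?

306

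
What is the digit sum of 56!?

56! = 710998587804863451854045647463724949736497978881168458687447040000000000000
Sum of its 75 digits: 333.

333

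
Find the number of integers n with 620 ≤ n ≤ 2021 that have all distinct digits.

The integers in [620, 2021] that have all distinct digits: 620, 621, 623, 624, 625, 627, …, 2018, 2019.
783 qualify.

783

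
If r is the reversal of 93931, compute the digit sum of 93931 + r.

23

Reversal of 93931 is 13939; 93931 + 13939 = 107870.
Digit sum of 107870: 1+0+7+8+7+0 = 23.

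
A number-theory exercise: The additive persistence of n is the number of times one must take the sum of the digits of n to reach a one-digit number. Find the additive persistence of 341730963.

341730963 → 36 → 9 (2 steps)

2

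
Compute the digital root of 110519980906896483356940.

1+1+0+5+1+9+9+8+0+9+0+6+8+9+6+4+8+3+3+5+6+9+4+0 = 114
1+1+4 = 6
(Equivalently, 110519980906896483356940 mod 9 = 6.)

6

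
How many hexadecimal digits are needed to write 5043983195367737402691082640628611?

5043983195367737402691082640628611 in base 16 is F8B004B5405FDF31FFB240471B83, which has 28 digits.

28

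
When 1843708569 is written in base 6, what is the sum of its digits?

34

1843708569 in base 6 is 502541023453.
Digit sum: 5+0+2+5+4+1+0+2+3+4+5+3 = 34.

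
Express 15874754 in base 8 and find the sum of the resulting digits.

28

15874754 in base 8 is 74435302.
Digit sum: 7+4+4+3+5+3+0+2 = 28.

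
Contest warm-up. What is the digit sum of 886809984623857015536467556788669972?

206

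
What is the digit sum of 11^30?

11^30 = 17449402268886407318558803753801
Sum of its 32 digits: 145.

145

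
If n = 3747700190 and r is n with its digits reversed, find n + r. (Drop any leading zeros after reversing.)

Reverse of 3747700190 is 910077473.
3747700190 + 910077473 = 4657777663

4657777663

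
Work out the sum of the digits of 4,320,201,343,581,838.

4+3+2+0+2+0+1+3+4+3+5+8+1+8+3+8 = 55

55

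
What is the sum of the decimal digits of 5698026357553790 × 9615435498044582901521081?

5698026357553790 × 9615435498044582901521081 = 54789004907216387358400764494165276446990
Sum of its 41 digits: 193.

193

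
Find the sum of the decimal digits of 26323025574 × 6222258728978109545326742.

26323025574 × 6222258728978109545326742 = 163788675650935512447809341852099908
Sum of its 36 digits: 177.

177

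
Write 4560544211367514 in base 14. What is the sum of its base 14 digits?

4560544211367514 in base 14 is 5A627736336AA6.
Digit sum: 5+10+6+2+7+7+3+6+3+3+6+10+10+6 = 84.

84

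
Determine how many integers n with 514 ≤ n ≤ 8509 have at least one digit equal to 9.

The integers in [514, 8509] that have at least one digit equal to 9: 519, 529, 539, 549, 559, 569, …, 8499, 8509.
2168 qualify.

2168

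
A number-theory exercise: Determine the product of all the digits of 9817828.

64512

9×8×1×7×8×2×8 = 64512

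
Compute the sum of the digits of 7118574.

33

7+1+1+8+5+7+4 = 33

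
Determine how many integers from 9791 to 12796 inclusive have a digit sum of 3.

The integers in [9791, 12796] that have a digit sum of 3: 10002, 10011, 10020, 10101, 10110, 10200, 11001, 11010, 11100, 12000.
10 qualify.

10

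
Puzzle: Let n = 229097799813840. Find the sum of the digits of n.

2+2+9+0+9+7+7+9+9+8+1+3+8+4+0 = 78

78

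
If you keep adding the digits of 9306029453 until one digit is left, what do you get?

9+3+0+6+0+2+9+4+5+3 = 41
4+1 = 5
(Equivalently, 9306029453 mod 9 = 5.)

5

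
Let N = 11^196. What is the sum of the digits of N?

11^196 = 1297078590673190521222471459568414958394803797561558532974012332561821355213434287788171618464127078624129622651349022945798502040018162217062079874485353622513993303439968365298933787830487271680643942961
Sum of its 205 digits: 916.

916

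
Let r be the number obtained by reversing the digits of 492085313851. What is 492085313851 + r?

Reverse of 492085313851 is 158313580294.
492085313851 + 158313580294 = 650398894145

650398894145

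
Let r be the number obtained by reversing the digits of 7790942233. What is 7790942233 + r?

Reverse of 7790942233 is 3322490977.
7790942233 + 3322490977 = 11113433210

11113433210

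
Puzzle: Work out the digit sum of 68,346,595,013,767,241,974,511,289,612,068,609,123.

6+8+3+4+6+5+9+5+0+1+3+7+6+7+2+4+1+9+7+4+5+1+1+2+8+9+6+1+2+0+6+8+6+0+9+1+2+3 = 167

167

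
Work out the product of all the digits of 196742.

3024

1×9×6×7×4×2 = 3024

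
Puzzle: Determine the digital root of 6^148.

9

The digital root of n equals n mod 9 (or 9 when 9 | n), so we need 6^148 mod 9.
6^148 ≡ 0 (mod 9), so the digital root is 9.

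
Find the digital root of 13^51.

1

The digital root of n equals n mod 9 (or 9 when 9 | n), so we need 13^51 mod 9.
13^51 ≡ 1 (mod 9), so the digital root is 1.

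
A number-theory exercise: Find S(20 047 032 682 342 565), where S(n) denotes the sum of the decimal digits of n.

59

2+0+0+4+7+0+3+2+6+8+2+3+4+2+5+6+5 = 59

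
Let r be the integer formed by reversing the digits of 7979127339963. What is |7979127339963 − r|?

4279790120166

Reverse of 7979127339963 is 3699337219797.
|7979127339963 − 3699337219797| = 4279790120166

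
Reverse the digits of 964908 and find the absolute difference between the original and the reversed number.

155439

Reverse of 964908 is 809469.
|964908 − 809469| = 155439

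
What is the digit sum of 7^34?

7^34 = 54116956037952111668959660849
Sum of its 29 digits: 142.

142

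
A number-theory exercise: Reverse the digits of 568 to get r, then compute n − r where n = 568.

-297

Reverse of 568 is 865.
568 − 865 = -297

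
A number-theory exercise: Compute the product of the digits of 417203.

4×1×7×2×0×3 = 0

0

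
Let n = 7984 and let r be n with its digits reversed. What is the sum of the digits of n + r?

Reversal of 7984 is 4897; 7984 + 4897 = 12881.
Digit sum of 12881: 1+2+8+8+1 = 20.

20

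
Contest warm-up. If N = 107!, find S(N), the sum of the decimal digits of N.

107! = 12265202031961379393517517010387338887131568154382945052653251412013535324922144249034658613287059061933743916719318560380966506520420000368175349760000000000000000000000000
Sum of its 173 digits: 594.

594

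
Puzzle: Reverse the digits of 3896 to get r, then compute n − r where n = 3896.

-3087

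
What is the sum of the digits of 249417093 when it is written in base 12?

46

249417093 in base 12 is 6B642719.
Digit sum: 6+11+6+4+2+7+1+9 = 46.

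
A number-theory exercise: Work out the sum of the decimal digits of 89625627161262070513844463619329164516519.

176

8+9+6+2+5+6+2+7+1+6+1+2+6+2+0+7+0+5+1+3+8+4+4+4+6+3+6+1+9+3+2+9+1+6+4+5+1+6+5+1+9 = 176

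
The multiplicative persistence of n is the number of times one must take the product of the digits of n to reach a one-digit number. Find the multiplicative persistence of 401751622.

401751622 → 0 (1 step)

1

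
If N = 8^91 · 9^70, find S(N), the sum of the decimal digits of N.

666

8^91 · 9^70 = 95096487710347795706322941984665448276631455988897552313220825558669834741153656305106291352524270035099404023018765742208591381225616777725704404992
Sum of its 149 digits: 666.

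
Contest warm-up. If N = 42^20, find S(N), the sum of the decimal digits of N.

180

42^20 = 291733167875766667063796853374976
Sum of its 33 digits: 180.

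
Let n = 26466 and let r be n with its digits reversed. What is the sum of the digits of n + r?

Reversal of 26466 is 66462; 26466 + 66462 = 92928.
Digit sum of 92928: 9+2+9+2+8 = 30.

30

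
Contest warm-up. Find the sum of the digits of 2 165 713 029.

2+1+6+5+7+1+3+0+2+9 = 36

36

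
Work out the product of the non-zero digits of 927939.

30618

9×2×7×9×3×9 = 30618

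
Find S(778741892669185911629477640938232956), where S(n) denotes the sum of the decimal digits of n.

191

7+7+8+7+4+1+8+9+2+6+6+9+1+8+5+9+1+1+6+2+9+4+7+7+6+4+0+9+3+8+2+3+2+9+5+6 = 191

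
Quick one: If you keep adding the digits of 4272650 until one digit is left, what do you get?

4+2+7+2+6+5+0 = 26
2+6 = 8

8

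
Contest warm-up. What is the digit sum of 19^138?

838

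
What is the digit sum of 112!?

112! = 197450685722107402353682037275992488341277868034975337796656295094902858969771811440894224355027779366597957338237853638272334919686385621811850780464277094400000000000000000000000000
Sum of its 183 digits: 765.

765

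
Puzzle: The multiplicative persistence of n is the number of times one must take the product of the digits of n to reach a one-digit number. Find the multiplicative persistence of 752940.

752940 → 0 (1 step)

1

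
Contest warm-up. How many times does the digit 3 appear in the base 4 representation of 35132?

2

35132 in base 4 is 20210330.
The digit 3 appears 2 times.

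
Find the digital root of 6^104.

The digital root of n equals n mod 9 (or 9 when 9 | n), so we need 6^104 mod 9.
6^104 ≡ 0 (mod 9), so the digital root is 9.

9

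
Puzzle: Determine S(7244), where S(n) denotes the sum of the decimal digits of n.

17

7+2+4+4 = 17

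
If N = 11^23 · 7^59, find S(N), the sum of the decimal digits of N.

11^23 · 7^59 = 64985448334437039216842761785726798343587666531188289591130383153102308933
Sum of its 74 digits: 344.

344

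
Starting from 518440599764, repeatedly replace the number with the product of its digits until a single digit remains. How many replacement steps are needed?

518440599764 → 0 (1 step)

1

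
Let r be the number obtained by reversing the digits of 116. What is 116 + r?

727

Reverse of 116 is 611.
116 + 611 = 727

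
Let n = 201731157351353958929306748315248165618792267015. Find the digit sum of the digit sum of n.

8

First digit sum: 206.
2+0+6 = 8.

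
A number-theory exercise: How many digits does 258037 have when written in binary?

258037 in base 2 is 111110111111110101, which has 18 digits.

18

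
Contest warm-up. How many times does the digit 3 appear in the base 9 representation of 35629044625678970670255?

35629044625678970670255 in base 9 is 401552173508451110731250.
The digit 3 appears 2 times.

2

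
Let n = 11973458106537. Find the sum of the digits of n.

60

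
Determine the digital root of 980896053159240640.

7

9+8+0+8+9+6+0+5+3+1+5+9+2+4+0+6+4+0 = 79
7+9 = 16
1+6 = 7
(Equivalently, 980896053159240640 mod 9 = 7.)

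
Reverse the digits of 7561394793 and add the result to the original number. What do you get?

Reverse of 7561394793 is 3974931657.
7561394793 + 3974931657 = 11536326450

11536326450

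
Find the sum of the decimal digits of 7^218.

832

7^218 = 17036199732716516435604150035499303369543905376372645552843821520365466514648424538308894169264558219481834875287897870079560846802179141437300455448402596336434323635444629340595790449
Sum of its 185 digits: 832.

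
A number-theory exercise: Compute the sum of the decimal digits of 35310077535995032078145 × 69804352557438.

35310077535995032078145 × 69804352557438 = 2464797101153068890944123778616992510
Sum of its 37 digits: 165.

165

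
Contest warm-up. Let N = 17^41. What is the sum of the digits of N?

17^41 = 280805607755268602048174614102036928492604365174417
Sum of its 51 digits: 206.

206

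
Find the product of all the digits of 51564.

5×1×5×6×4 = 600

600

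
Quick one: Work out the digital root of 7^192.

1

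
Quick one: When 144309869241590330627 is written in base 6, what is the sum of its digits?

62

144309869241590330627 in base 6 is 50242220431312024225151135.
Digit sum: 5+0+2+4+2+2+2+0+4+3+1+3+1+2+0+2+4+2+2+5+1+5+1+1+3+5 = 62.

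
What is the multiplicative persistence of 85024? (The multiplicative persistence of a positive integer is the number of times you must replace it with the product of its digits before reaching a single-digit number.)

85024 → 0 (1 step)

1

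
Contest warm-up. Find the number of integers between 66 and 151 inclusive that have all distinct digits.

63

The integers in [66, 151] that have all distinct digits: 67, 68, 69, 70, 71, 72, …, 149, 150.
63 qualify.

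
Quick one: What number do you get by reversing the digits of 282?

282

Reversing 282 gives 282.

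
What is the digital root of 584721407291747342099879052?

5+8+4+7+2+1+4+0+7+2+9+1+7+4+7+3+4+2+0+9+9+8+7+9+0+5+2 = 126
1+2+6 = 9

9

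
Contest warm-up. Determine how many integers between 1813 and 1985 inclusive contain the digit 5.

36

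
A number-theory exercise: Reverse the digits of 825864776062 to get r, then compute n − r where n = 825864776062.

565187307534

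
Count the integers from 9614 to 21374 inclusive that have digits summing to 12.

445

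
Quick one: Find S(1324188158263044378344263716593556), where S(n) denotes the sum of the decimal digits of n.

1+3+2+4+1+8+8+1+5+8+2+6+3+0+4+4+3+7+8+3+4+4+2+6+3+7+1+6+5+9+3+5+5+6 = 147

147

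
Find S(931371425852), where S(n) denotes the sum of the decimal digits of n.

9+3+1+3+7+1+4+2+5+8+5+2 = 50

50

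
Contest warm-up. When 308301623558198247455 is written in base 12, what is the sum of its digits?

308301623558198247455 in base 12 is B6B656691A4720441BB.
Digit sum: 11+6+11+6+5+6+6+9+1+10+4+7+2+0+4+4+1+11+11 = 115.

115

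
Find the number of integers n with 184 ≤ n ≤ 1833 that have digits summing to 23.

25

The integers in [184, 1833] that have digits summing to 23: 599, 689, 698, 779, 788, 797, …, 1787, 1796.
25 qualify.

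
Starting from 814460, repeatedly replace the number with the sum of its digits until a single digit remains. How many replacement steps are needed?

814460 → 23 → 5 (2 steps)

2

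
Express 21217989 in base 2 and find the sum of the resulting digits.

21217989 in base 2 is 1010000111100001011000101.
Digit sum: 1+0+1+0+0+0+0+1+1+1+1+0+0+0+0+1+0+1+1+0+0+0+1+0+1 = 11.

11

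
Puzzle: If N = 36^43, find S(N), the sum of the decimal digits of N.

36^43 = 8336956452438171696218513660416009914138901025162730927971742253056
Sum of its 67 digits: 279.

279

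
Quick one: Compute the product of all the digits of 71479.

1764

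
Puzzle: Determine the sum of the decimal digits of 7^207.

820

7^207 = 8615773691943899650986589643014454171848473996172844739016318215226539579881879207613030381830302398070501833741646749213850513729778215737863236621587834528384934525433983543
Sum of its 175 digits: 820.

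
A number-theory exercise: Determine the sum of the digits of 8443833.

8+4+4+3+8+3+3 = 33

33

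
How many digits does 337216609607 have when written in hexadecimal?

10

337216609607 in base 16 is 4E83AD1D47, which has 10 digits.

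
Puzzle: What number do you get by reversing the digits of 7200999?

9990027

Reversing 7200999 gives 9990027.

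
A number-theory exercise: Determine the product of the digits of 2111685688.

2×1×1×1×6×8×5×6×8×8 = 184320

184320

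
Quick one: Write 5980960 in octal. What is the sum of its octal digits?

27

5980960 in base 8 is 26641440.
Digit sum: 2+6+6+4+1+4+4+0 = 27.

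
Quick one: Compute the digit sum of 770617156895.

7+7+0+6+1+7+1+5+6+8+9+5 = 62

62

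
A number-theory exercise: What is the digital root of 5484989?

2

5+4+8+4+9+8+9 = 47
4+7 = 11
1+1 = 2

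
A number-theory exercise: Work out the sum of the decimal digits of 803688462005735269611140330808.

8+0+3+6+8+8+4+6+2+0+0+5+7+3+5+2+6+9+6+1+1+1+4+0+3+3+0+8+0+8 = 117

117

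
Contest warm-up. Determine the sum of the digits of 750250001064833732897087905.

7+5+0+2+5+0+0+0+1+0+6+4+8+3+3+7+3+2+8+9+7+0+8+7+9+0+5 = 109

109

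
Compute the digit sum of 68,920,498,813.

6+8+9+2+0+4+9+8+8+1+3 = 58

58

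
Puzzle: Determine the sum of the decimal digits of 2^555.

791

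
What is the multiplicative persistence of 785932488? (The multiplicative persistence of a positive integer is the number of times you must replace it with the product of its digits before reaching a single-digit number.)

785932488 → 3870720 → 0 (2 steps)

2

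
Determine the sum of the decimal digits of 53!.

279

53! = 4274883284060025564298013753389399649690343788366813724672000000000000
Sum of its 70 digits: 279.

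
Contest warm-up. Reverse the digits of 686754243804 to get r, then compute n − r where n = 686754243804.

278411786118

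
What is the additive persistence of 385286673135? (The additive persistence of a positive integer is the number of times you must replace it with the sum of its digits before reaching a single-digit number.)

385286673135 → 57 → 12 → 3 (3 steps)

3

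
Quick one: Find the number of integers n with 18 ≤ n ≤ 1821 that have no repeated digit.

1122

The integers in [18, 1821] that have no repeated digit: 18, 19, 20, 21, 23, 24, …, 1809, 1820.
1122 qualify.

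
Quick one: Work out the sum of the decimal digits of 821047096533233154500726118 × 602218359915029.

821047096533233154500726118 × 602218359915029 = 494449635887240162961528547220045281027422
Sum of its 42 digits: 174.

174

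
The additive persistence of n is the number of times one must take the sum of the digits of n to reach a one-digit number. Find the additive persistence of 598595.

2

598595 → 41 → 5 (2 steps)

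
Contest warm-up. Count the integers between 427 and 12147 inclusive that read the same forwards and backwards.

169

The integers in [427, 12147] that read the same forwards and backwards: 434, 444, 454, 464, 474, 484, …, 12021, 12121.
169 qualify.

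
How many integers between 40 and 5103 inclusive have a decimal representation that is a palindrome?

The integers in [40, 5103] that have a decimal representation that is a palindrome: 44, 55, 66, 77, 88, 99, …, 4994, 5005.
137 qualify.

137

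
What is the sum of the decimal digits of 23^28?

23^28 = 134393854047545109686936775588697536481
Sum of its 39 digits: 202.

202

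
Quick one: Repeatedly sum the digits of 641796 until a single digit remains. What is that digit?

6+4+1+7+9+6 = 33
3+3 = 6

6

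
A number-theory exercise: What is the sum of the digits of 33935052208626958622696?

107

3+3+9+3+5+0+5+2+2+0+8+6+2+6+9+5+8+6+2+2+6+9+6 = 107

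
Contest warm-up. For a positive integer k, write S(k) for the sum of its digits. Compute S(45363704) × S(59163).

S(45363704) = 4+5+3+6+3+7+0+4 = 32.
S(59163) = 5+9+1+6+3 = 24.
32 · 24 = 768.

768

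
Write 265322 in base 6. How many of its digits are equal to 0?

265322 in base 6 is 5404202.
The digit 0 appears 2 times.

2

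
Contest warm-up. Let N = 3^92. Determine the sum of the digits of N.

171

3^92 = 78551672112789411833022577315290546060373041
Sum of its 44 digits: 171.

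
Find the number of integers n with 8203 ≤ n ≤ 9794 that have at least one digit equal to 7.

The integers in [8203, 9794] that have at least one digit equal to 7: 8207, 8217, 8227, 8237, 8247, 8257, …, 9793, 9794.
461 qualify.

461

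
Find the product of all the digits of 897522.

8×9×7×5×2×2 = 10080

10080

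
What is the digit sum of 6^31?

99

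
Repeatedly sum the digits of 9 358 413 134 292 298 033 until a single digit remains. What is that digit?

7

9+3+5+8+4+1+3+1+3+4+2+9+2+2+9+8+0+3+3 = 79
7+9 = 16
1+6 = 7
(Equivalently, 9 358 413 134 292 298 033 mod 9 = 7.)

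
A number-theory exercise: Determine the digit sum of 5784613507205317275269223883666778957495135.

5+7+8+4+6+1+3+5+0+7+2+0+5+3+1+7+2+7+5+2+6+9+2+2+3+8+8+3+6+6+6+7+7+8+9+5+7+4+9+5+1+3+5 = 209

209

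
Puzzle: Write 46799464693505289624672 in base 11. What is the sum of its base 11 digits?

102

46799464693505289624672 in base 11 is 6362327842775874343560.
Digit sum: 6+3+6+2+3+2+7+8+4+2+7+7+5+8+7+4+3+4+3+5+6+0 = 102.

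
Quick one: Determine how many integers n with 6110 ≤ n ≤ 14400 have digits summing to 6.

55

The integers in [6110, 14400] that have digits summing to 6: 10005, 10014, 10023, 10032, 10041, 10050, …, 14010, 14100.
55 qualify.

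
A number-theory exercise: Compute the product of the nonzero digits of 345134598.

3×4×5×1×3×4×5×9×8 = 259200

259200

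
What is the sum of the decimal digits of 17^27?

152

17^27 = 1667711322168688287513535727415473
Sum of its 34 digits: 152.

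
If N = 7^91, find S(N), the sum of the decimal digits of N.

7^91 = 80153343160247310515380886994816022539378033762994852007501964604841680190743
Sum of its 77 digits: 322.

322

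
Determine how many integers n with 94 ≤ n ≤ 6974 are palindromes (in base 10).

The integers in [94, 6974] that are palindromes (in base 10): 99, 101, 111, 121, 131, 141, …, 6776, 6886.
150 qualify.

150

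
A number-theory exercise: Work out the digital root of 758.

2

7+5+8 = 20
2+0 = 2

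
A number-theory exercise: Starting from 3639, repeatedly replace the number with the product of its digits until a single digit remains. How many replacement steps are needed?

4

3639 → 486 → 192 → 18 → 8 (4 steps)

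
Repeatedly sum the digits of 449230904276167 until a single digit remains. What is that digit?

4+4+9+2+3+0+9+0+4+2+7+6+1+6+7 = 64
6+4 = 10
1+0 = 1

1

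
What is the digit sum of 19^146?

838

19^146 = 4989140554726611841699576539508472309847063383000645008656162108599096183538578543598792547964137263067653630162065928235295382884456602286143694181111513337406150234736343389646656391081
Sum of its 187 digits: 838.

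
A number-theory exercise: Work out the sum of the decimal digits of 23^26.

23^26 = 254052654154149545721997685422868689
Sum of its 36 digits: 178.

178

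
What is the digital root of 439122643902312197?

4+3+9+1+2+2+6+4+3+9+0+2+3+1+2+1+9+7 = 68
6+8 = 14
1+4 = 5
(Equivalently, 439122643902312197 mod 9 = 5.)

5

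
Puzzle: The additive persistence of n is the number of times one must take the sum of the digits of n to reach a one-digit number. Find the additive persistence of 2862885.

3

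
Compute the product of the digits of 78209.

0

7×8×2×0×9 = 0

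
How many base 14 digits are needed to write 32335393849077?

12

32335393849077 in base 14 is 7DB0818CB3DB, which has 12 digits.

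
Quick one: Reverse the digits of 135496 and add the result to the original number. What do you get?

Reverse of 135496 is 694531.
135496 + 694531 = 830027

830027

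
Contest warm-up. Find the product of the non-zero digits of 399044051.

19440

3×9×9×4×4×5×1 = 19440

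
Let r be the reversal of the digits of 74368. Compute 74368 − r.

Reverse of 74368 is 86347.
74368 − 86347 = -11979

-11979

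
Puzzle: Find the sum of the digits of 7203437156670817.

67

7+2+0+3+4+3+7+1+5+6+6+7+0+8+1+7 = 67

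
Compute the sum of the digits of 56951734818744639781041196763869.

5+6+9+5+1+7+3+4+8+1+8+7+4+4+6+3+9+7+8+1+0+4+1+1+9+6+7+6+3+8+6+9 = 166

166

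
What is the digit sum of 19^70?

19^70 = 325650737981196211817040643482760123711113829069928887581850461693742906986845870061444601
Sum of its 90 digits: 397.

397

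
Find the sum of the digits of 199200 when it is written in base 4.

199200 in base 4 is 300220200.
Digit sum: 3+0+0+2+2+0+2+0+0 = 9.

9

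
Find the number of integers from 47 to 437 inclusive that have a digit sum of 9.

The integers in [47, 437] that have a digit sum of 9: 54, 63, 72, 81, 90, 108, …, 423, 432.
33 qualify.

33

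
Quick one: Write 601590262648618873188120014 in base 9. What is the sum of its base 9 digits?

601590262648618873188120014 in base 9 is 11308805528681607647423248188.
Digit sum: 1+1+3+0+8+8+0+5+5+2+8+6+8+1+6+0+7+6+4+7+4+2+3+2+4+8+1+8+8 = 126.

126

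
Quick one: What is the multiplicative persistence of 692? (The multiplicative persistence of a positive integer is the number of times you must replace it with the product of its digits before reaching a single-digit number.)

692 → 108 → 0 (2 steps)

2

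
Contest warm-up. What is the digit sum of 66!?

351

66! = 544344939077443064003729240247842752644293064388798874532860126869671081148416000000000000000
Sum of its 93 digits: 351.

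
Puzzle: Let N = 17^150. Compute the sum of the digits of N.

802

17^150 = 36926505171389432251064150202562814007472190016867877501650856866068714188255953768088437087198019533295018612411027616169487104837532697335951669148723663600469236692245142217080369249
Sum of its 185 digits: 802.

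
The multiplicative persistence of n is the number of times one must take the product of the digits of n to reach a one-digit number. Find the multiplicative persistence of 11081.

11081 → 0 (1 step)

1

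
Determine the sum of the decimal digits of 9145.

19

9+1+4+5 = 19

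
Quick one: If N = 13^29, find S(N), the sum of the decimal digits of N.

133

13^29 = 201538126434611150798503956371773
Sum of its 33 digits: 133.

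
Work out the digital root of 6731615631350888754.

6+7+3+1+6+1+5+6+3+1+3+5+0+8+8+8+7+5+4 = 87
8+7 = 15
1+5 = 6
(Equivalently, 6731615631350888754 mod 9 = 6.)

6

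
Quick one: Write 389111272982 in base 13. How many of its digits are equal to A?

2

389111272982 in base 13 is 2A9017A35C3.
The digit A appears 2 times.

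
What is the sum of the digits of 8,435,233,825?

43

8+4+3+5+2+3+3+8+2+5 = 43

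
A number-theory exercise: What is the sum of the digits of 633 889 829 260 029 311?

80

6+3+3+8+8+9+8+2+9+2+6+0+0+2+9+3+1+1 = 80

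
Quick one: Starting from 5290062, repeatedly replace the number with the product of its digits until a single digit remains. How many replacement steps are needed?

1

5290062 → 0 (1 step)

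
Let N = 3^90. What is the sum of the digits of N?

3^90 = 8727963568087712425891397479476727340041449
Sum of its 43 digits: 216.

216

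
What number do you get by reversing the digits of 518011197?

791110815

Reversing 518011197 gives 791110815.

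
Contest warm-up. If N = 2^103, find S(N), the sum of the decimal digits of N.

2^103 = 10141204801825835211973625643008
Sum of its 32 digits: 110.

110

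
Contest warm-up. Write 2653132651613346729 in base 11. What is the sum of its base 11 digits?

89

2653132651613346729 in base 11 is 52815890A859204742.
Digit sum: 5+2+8+1+5+8+9+0+10+8+5+9+2+0+4+7+4+2 = 89.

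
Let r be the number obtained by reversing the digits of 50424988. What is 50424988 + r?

139367393

Reverse of 50424988 is 88942405.
50424988 + 88942405 = 139367393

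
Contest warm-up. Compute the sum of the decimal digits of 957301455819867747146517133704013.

9+5+7+3+0+1+4+5+5+8+1+9+8+6+7+7+4+7+1+4+6+5+1+7+1+3+3+7+0+4+0+1+3 = 142

142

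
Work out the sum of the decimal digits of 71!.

423

71! = 850478588567862317521167644239926010288584608120796235886430763388588680378079017697280000000000000000
Sum of its 102 digits: 423.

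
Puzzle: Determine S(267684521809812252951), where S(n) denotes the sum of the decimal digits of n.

2+6+7+6+8+4+5+2+1+8+0+9+8+1+2+2+5+2+9+5+1 = 93

93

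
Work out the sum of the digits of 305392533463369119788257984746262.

3+0+5+3+9+2+5+3+3+4+6+3+3+6+9+1+1+9+7+8+8+2+5+7+9+8+4+7+4+6+2+6+2 = 160

160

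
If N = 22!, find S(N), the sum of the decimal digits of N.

72

22! = 1124000727777607680000
Sum of its 22 digits: 72.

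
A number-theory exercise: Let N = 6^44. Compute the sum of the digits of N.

6^44 = 17324272922341479351919144385642496
Sum of its 35 digits: 153.

153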